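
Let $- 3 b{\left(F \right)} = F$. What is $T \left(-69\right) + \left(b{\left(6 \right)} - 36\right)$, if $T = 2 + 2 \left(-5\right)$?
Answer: $514$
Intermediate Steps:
$b{\left(F \right)} = - \frac{F}{3}$
$T = -8$ ($T = 2 - 10 = -8$)
$T \left(-69\right) + \left(b{\left(6 \right)} - 36\right) = \left(-8\right) \left(-69\right) - 38 = 552 - 38 = 514$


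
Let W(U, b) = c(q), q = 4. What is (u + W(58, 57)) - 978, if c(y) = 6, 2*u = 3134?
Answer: 595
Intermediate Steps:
u = 1567 (u = (½)*3134 = 1567)
W(U, b) = 6
(u + W(58, 57)) - 978 = (1567 + 6) - 978 = 1573 - 978 = 595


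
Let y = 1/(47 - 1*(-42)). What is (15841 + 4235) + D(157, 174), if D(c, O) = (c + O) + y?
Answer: 1816224/89 ≈ 20407.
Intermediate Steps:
y = 1/89 (y = 1/(47 + 42) = 1/89 ≈ 0.011236)
D(c, O) = 1/89 + O + c (D(c, O) = (c + O) + 1/89 = (O + c) + 1/89 = 1/89 + O + c)
(15841 + 4235) + D(157, 174) = (15841 + 4235) + (1/89 + 174 + 157) = 20076 + 29460/89 = 1816224/89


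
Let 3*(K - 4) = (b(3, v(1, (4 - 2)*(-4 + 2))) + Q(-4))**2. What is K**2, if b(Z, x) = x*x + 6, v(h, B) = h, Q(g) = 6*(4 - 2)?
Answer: 139129/9 ≈ 15459.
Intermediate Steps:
Q(g) = 12 (Q(g) = 6*2 = 12)
b(Z, x) = 6 + x**2 (b(Z, x) = x**2 + 6 = 6 + x**2)
K = 373/3 (K = 4 + ((6 + 1**2) + 12)**2/3 = 4 + ((6 + 1) + 12)**2/3 = 4 + (7 + 12)**2/3 = 4 + (1/3)*19**2 = 4 + (1/3)*361 = 4 + 361/3 = 373/3 ≈ 124.33)
K**2 = (373/3)**2 = 139129/9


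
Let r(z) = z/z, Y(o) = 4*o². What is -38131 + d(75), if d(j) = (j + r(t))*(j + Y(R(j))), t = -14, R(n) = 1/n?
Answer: -182424071/5625 ≈ -32431.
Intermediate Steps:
r(z) = 1
d(j) = (1 + j)*(j + 4/j²) (d(j) = (j + 1)*(j + 4*(1/j)²) = (1 + j)*(j + 4/j²))
-38131 + d(75) = -38131 + (75 + 75² + 4/75 + 4/75²) = -38131 + (75 + 5625 + 4*(1/75) + 4*(1/5625)) = -38131 + (75 + 5625 + 4/75 + 4/5625) = -38131 + 32062804/5625 = -182424071/5625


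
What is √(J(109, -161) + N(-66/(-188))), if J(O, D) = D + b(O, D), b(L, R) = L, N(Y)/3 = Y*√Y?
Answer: √(-459472 + 99*√3102)/94 ≈ 7.1677*I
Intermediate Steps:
N(Y) = 3*Y^(3/2) (N(Y) = 3*(Y*√Y) = 3*Y^(3/2))
J(O, D) = D + O
√(J(109, -161) + N(-66/(-188))) = √((-161 + 109) + 3*(-66/(-188))^(3/2)) = √(-52 + 3*(-66*(-1/188))^(3/2)) = √(-52 + 3*(33/94)^(3/2)) = √(-52 + 3*(33*√3102/8836)) = √(-52 + 99*√3102/8836)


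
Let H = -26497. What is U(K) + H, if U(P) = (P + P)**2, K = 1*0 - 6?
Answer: -26353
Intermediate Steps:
K = -6 (K = 0 - 6 = -6)
U(P) = 4*P**2 (U(P) = (2*P)**2 = 4*P**2)
U(K) + H = 4*(-6)**2 - 26497 = 4*36 - 26497 = 144 - 26497 = -26353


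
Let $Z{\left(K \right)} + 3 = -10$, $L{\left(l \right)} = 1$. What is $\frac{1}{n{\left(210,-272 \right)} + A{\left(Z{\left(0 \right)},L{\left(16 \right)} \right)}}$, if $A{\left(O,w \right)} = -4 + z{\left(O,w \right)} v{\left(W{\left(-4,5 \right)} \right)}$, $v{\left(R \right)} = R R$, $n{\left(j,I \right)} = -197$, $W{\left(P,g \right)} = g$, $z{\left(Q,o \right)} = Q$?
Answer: $- \frac{1}{526} \approx -0.0019011$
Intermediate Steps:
$v{\left(R \right)} = R^{2}$
$Z{\left(K \right)} = -13$ ($Z{\left(K \right)} = -3 - 10 = -13$)
$A{\left(O,w \right)} = -4 + 25 O$ ($A{\left(O,w \right)} = -4 + O 5^{2} = -4 + O 25 = -4 + 25 O$)
$\frac{1}{n{\left(210,-272 \right)} + A{\left(Z{\left(0 \right)},L{\left(16 \right)} \right)}} = \frac{1}{-197 + \left(-4 + 25 \left(-13\right)\right)} = \frac{1}{-197 - 329} = \frac{1}{-526} = - \frac{1}{526}$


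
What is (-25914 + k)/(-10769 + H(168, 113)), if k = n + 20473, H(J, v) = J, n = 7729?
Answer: -2288/10601 ≈ -0.21583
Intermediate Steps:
k = 28202 (k = 7729 + 20473 = 28202)
(-25914 + k)/(-10769 + H(168, 113)) = (-25914 + 28202)/(-10769 + 168) = 2288/(-10601) = 2288*(-1/10601) = -2288/10601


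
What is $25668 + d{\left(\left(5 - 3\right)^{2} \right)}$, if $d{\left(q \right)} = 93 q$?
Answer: $26040$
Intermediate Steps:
$25668 + d{\left(\left(5 - 3\right)^{2} \right)} = 25668 + 93 \left(5 - 3\right)^{2} = 25668 + 93 \cdot 2^{2} = 25668 + 93 \cdot 4 = 25668 + 372 = 26040$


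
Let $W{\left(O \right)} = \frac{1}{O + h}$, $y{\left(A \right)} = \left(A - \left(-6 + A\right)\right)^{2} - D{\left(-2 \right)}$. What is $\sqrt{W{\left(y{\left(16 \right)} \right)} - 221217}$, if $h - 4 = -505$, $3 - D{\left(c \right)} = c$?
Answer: $\frac{i \sqrt{48866835770}}{470} \approx 470.34 i$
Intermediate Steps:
$D{\left(c \right)} = 3 - c$
$h = -501$ ($h = 4 - 505 = -501$)
$y{\left(A \right)} = 31$ ($y{\left(A \right)} = \left(A - \left(-6 + A\right)\right)^{2} - \left(3 - -2\right) = 6^{2} - \left(3 + 2\right) = 36 - 5 = 31$)
$W{\left(O \right)} = \frac{1}{-501 + O}$ ($W{\left(O \right)} = \frac{1}{O - 501} = \frac{1}{-501 + O}$)
$\sqrt{W{\left(y{\left(16 \right)} \right)} - 221217} = \sqrt{\frac{1}{-501 + 31} - 221217} = \sqrt{\frac{1}{-470} - 221217} = \sqrt{- \frac{1}{470} - 221217} = \sqrt{- \frac{103971991}{470}} = \frac{i \sqrt{48866835770}}{470}$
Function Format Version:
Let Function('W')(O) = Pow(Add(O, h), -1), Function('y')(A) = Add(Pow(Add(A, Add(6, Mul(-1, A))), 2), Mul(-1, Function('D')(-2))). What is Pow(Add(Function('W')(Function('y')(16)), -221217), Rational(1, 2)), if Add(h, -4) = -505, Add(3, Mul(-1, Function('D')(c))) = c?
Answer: Mul(Rational(1, 470), I, Pow(48866835770, Rational(1, 2))) ≈ Mul(470.34, I)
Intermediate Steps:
Function('D')(c) = Add(3, Mul(-1, c))
h = -501 (h = Add(4, -505) = -501)
Function('y')(A) = 31 (Function('y')(A) = Add(Pow(Add(A, Add(6, Mul(-1, A))), 2), Mul(-1, Add(3, Mul(-1, -2)))) = Add(Pow(6, 2), Mul(-1, Add(3, 2))) = Add(36, Mul(-1, 5)) = Add(36, -5) = 31)
Function('W')(O) = Pow(Add(-501, O), -1) (Function('W')(O) = Pow(Add(O, -501), -1) = Pow(Add(-501, O), -1))
Pow(Add(Function('W')(Function('y')(16)), -221217), Rational(1, 2)) = Pow(Add(Pow(Add(-501, 31), -1), -221217), Rational(1, 2)) = Pow(Add(Pow(-470, -1), -221217), Rational(1, 2)) = Pow(Add(Rational(-1, 470), -221217), Rational(1, 2)) = Pow(Rational(-103971991, 470), Rational(1, 2)) = Mul(Rational(1, 470), I, Pow(48866835770, Rational(1, 2)))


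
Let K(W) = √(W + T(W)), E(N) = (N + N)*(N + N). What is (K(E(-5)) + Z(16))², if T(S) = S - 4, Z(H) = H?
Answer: 900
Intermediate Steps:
T(S) = -4 + S
E(N) = 4*N² (E(N) = (2*N)*(2*N) = 4*N²)
K(W) = √(-4 + 2*W) (K(W) = √(W + (-4 + W)) = √(-4 + 2*W))
(K(E(-5)) + Z(16))² = (√(-4 + 2*(4*(-5)²)) + 16)² = (√(-4 + 2*(4*25)) + 16)² = (√(-4 + 2*100) + 16)² = (√(-4 + 200) + 16)² = (√196 + 16)² = (14 + 16)² = 30² = 900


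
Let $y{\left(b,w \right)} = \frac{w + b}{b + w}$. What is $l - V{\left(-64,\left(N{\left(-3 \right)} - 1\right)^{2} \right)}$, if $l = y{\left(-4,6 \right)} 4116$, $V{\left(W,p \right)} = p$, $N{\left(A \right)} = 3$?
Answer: $4112$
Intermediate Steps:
$y{\left(b,w \right)} = 1$ ($y{\left(b,w \right)} = \frac{b + w}{b + w} = 1$)
$l = 4116$ ($l = 1 \cdot 4116 = 4116$)
$l - V{\left(-64,\left(N{\left(-3 \right)} - 1\right)^{2} \right)} = 4116 - \left(3 - 1\right)^{2} = 4116 - 2^{2} = 4116 - 4 = 4112$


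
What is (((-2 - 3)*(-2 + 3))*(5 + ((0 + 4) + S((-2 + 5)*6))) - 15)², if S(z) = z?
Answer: 22500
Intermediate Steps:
(((-2 - 3)*(-2 + 3))*(5 + ((0 + 4) + S((-2 + 5)*6))) - 15)² = (((-2 - 3)*(-2 + 3))*(5 + ((0 + 4) + (-2 + 5)*6)) - 15)² = ((-5*1)*(5 + (4 + 3*6)) - 15)² = (-5*(5 + (4 + 18)) - 15)² = (-5*(5 + 22) - 15)² = (-5*27 - 15)² = (-135 - 15)² = (-150)² = 22500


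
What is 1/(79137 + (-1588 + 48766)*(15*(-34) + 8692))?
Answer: 1/386089533 ≈ 2.5901e-9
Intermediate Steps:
1/(79137 + (-1588 + 48766)*(15*(-34) + 8692)) = 1/(79137 + 47178*(-510 + 8692)) = 1/(79137 + 47178*8182) = 1/(79137 + 386010396) = 1/386089533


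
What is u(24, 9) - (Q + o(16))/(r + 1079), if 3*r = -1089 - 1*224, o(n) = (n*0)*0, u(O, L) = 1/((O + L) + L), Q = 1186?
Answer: -18439/10101 ≈ -1.8255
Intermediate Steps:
u(O, L) = 1/(O + 2*L) (u(O, L) = 1/((L + O) + L) = 1/(O + 2*L))
o(n) = 0 (o(n) = 0*0 = 0)
r = -1313/3 (r = (-1089 - 1*224)/3 = (-1089 - 224)/3 = (⅓)*(-1313) = -1313/3 ≈ -437.67)
u(24, 9) - (Q + o(16))/(r + 1079) = 1/(24 + 2*9) - (1186 + 0)/(-1313/3 + 1079) = 1/(24 + 18) - 1186/1924/3 = 1/42 - 1186*3/1924 = 1/42 - 1*1779/962 = 1/42 - 1779/962 = -18439/10101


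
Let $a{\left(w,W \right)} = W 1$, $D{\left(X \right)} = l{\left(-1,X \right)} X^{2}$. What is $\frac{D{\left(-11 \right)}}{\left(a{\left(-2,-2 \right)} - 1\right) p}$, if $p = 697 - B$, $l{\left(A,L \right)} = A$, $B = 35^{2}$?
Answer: $- \frac{11}{144} \approx -0.076389$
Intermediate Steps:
$B = 1225$
$D{\left(X \right)} = - X^{2}$
$p = -528$ ($p = 697 - 1225 = -528$)
$a{\left(w,W \right)} = W$
$\frac{D{\left(-11 \right)}}{\left(a{\left(-2,-2 \right)} - 1\right) p} = \frac{\left(-1\right) \left(-11\right)^{2}}{\left(-2 - 1\right) \left(-528\right)} = \frac{\left(-1\right) 121}{\left(-3\right) \left(-528\right)} = - \frac{121}{1584} = \left(-121\right) \frac{1}{1584} = - \frac{11}{144}$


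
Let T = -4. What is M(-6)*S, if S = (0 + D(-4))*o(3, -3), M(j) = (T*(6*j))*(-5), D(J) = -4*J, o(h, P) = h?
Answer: -34560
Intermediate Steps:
M(j) = 120*j (M(j) = -24*j*(-5) = 120*j)
S = 48 (S = (0 - 4*(-4))*3 = (0 + 16)*3 = 16*3 = 48)
M(-6)*S = (120*(-6))*48 = -720*48 = -34560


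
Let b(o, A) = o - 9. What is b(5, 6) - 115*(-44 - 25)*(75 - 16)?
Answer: 468161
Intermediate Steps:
b(o, A) = -9 + o
b(5, 6) - 115*(-44 - 25)*(75 - 16) = (-9 + 5) - 115*(-44 - 25)*(75 - 16) = -4 - (-7935)*59 = -4 - 115*(-4071) = -4 + 468165 = 468161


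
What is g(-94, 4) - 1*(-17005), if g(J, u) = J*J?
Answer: 25841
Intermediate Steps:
g(J, u) = J²
g(-94, 4) - 1*(-17005) = (-94)² - 1*(-17005) = 8836 + 17005 = 25841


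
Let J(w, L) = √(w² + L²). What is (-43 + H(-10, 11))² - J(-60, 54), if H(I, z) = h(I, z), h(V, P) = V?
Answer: 2809 - 6*√181 ≈ 2728.3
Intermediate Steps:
H(I, z) = I
J(w, L) = √(L² + w²)
(-43 + H(-10, 11))² - J(-60, 54) = (-43 - 10)² - √(54² + (-60)²) = (-53)² - √(2916 + 3600) = 2809 - √6516 = 2809 - 6*√181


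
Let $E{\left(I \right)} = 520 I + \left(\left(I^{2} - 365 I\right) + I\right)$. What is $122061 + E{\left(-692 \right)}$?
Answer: $492973$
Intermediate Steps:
$E{\left(I \right)} = I^{2} + 156 I$ ($E{\left(I \right)} = 520 I + \left(I^{2} - 364 I\right) = I^{2} + 156 I$)
$122061 + E{\left(-692 \right)} = 122061 - 692 \left(156 - 692\right) = 122061 - -370912 = 122061 + 370912 = 492973$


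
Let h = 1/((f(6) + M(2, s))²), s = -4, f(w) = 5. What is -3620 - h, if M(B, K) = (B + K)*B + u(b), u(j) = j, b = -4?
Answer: -32581/9 ≈ -3620.1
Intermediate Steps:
M(B, K) = -4 + B*(B + K) (M(B, K) = (B + K)*B - 4 = B*(B + K) - 4 = -4 + B*(B + K))
h = ⅑ (h = 1/((5 + (-4 + 2² + 2*(-4)))²) = 1/((5 + (-4 + 4 - 8))²) = 1/((5 - 8)²) = 1/((-3)²) = 1/9 = ⅑ ≈ 0.11111)
-3620 - h = -3620 - 1*⅑ = -3620 - ⅑ = -32581/9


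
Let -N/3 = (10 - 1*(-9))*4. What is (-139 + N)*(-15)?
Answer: 5505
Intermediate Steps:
N = -228 (N = -3*(10 - 1*(-9))*4 = -3*(10 + 9)*4 = -57*4 = -3*76 = -228)
(-139 + N)*(-15) = (-139 - 228)*(-15) = -367*(-15) = 5505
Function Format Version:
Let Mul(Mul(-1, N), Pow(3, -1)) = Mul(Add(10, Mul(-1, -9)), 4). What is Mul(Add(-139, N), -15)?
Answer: 5505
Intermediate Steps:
N = -228 (N = Mul(-3, Mul(Add(10, Mul(-1, -9)), 4)) = Mul(-3, Mul(Add(10, 9), 4)) = Mul(-3, Mul(19, 4)) = Mul(-3, 76) = -228)
Mul(Add(-139, N), -15) = Mul(Add(-139, -228), -15) = Mul(-367, -15) = 5505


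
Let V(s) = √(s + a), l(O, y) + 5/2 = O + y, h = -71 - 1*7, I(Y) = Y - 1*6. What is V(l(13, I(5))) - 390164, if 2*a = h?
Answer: -390164 + I*√118/2 ≈ -3.9016e+5 + 5.4314*I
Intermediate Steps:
I(Y) = -6 + Y (I(Y) = Y - 6 = -6 + Y)
h = -78 (h = -71 - 7 = -78)
a = -39 (a = (½)*(-78) = -39)
l(O, y) = -5/2 + O + y (l(O, y) = -5/2 + (O + y) = -5/2 + O + y)
V(s) = √(-39 + s) (V(s) = √(s - 39) = √(-39 + s))
V(l(13, I(5))) - 390164 = √(-39 + (-5/2 + 13 + (-6 + 5))) - 390164 = √(-39 + (-5/2 + 13 - 1)) - 390164 = √(-39 + 19/2) - 390164 = √(-59/2) - 390164 = I*√118/2 - 390164 = -390164 + I*√118/2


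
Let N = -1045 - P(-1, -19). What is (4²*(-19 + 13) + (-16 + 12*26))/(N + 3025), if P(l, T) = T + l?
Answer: ⅒ ≈ 0.10000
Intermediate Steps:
N = -1025 (N = -1045 - (-19 - 1) = -1045 - 1*(-20) = -1045 + 20 = -1025)
(4²*(-19 + 13) + (-16 + 12*26))/(N + 3025) = (4²*(-19 + 13) + (-16 + 12*26))/(-1025 + 3025) = (16*(-6) + (-16 + 312))/2000 = (-96 + 296)*(1/2000) = 200*(1/2000) = ⅒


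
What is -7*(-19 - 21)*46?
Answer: 12880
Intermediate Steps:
-7*(-19 - 21)*46 = -7*(-40)*46 = 280*46 = 12880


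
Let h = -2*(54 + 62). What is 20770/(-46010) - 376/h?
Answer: 156014/133429 ≈ 1.1693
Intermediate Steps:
h = -232 (h = -2*116 = -232)
20770/(-46010) - 376/h = 20770/(-46010) - 376/(-232) = 20770*(-1/46010) - 376*(-1/232) = -2077/4601 + 47/29 = 156014/133429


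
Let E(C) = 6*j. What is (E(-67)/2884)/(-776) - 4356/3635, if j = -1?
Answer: -4874318247/4067535920 ≈ -1.1983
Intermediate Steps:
E(C) = -6 (E(C) = 6*(-1) = -6)
(E(-67)/2884)/(-776) - 4356/3635 = -6/2884/(-776) - 4356/3635 = -6*1/2884*(-1/776) - 4356*1/3635 = -3/1442*(-1/776) - 4356/3635 = 3/1118992 - 4356/3635 = -4874318247/4067535920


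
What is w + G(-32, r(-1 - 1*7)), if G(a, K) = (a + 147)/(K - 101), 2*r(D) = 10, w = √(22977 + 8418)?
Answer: -115/96 + √31395 ≈ 175.99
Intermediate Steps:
w = √31395 ≈ 177.19
r(D) = 5 (r(D) = (½)*10 = 5)
G(a, K) = (147 + a)/(-101 + K)
w + G(-32, r(-1 - 1*7)) = √31395 + (147 - 32)/(-101 + 5) = √31395 + 115/(-96) = √31395 - 1/96*115 = √31395 - 115/96 = -115/96 + √31395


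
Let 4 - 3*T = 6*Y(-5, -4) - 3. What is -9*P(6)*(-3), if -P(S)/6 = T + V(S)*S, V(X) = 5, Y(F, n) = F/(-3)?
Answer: -4698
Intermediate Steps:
Y(F, n) = -F/3 (Y(F, n) = F*(-1/3) = -F/3)
T = -1 (T = 4/3 - (6*(-1/3*(-5)) - 3)/3 = 4/3 - (6*(5/3) - 3)/3 = 4/3 - (10 - 3)/3 = 4/3 - 1/3*7 = 4/3 - 7/3 = -1)
P(S) = 6 - 30*S (P(S) = -6*(-1 + 5*S) = 6 - 30*S)
-9*P(6)*(-3) = -9*(6 - 30*6)*(-3) = -9*(6 - 180)*(-3) = -9*(-174)*(-3) = 1566*(-3) = -4698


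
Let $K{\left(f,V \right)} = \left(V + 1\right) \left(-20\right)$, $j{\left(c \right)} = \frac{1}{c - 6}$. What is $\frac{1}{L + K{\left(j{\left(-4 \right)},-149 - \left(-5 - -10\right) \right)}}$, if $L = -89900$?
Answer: $- \frac{1}{86840} \approx -1.1515 \cdot 10^{-5}$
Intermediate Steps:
$j{\left(c \right)} = \frac{1}{-6 + c}$
$K{\left(f,V \right)} = -20 - 20 V$ ($K{\left(f,V \right)} = \left(1 + V\right) \left(-20\right) = -20 - 20 V$)
$\frac{1}{L + K{\left(j{\left(-4 \right)},-149 - \left(-5 - -10\right) \right)}} = \frac{1}{-89900 - \left(20 + 20 \left(-149 - \left(-5 - -10\right)\right)\right)} = \frac{1}{-89900 - \left(20 + 20 \left(-149 - \left(-5 + 10\right)\right)\right)} = \frac{1}{-89900 - \left(20 + 20 \left(-149 - 5\right)\right)} = \frac{1}{-89900 - -3060} = \frac{1}{-89900 + \left(-20 + 3080\right)} = \frac{1}{-89900 + 3060} = \frac{1}{-86840} = - \frac{1}{86840}$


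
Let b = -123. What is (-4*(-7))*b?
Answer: -3444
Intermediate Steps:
(-4*(-7))*b = -4*(-7)*(-123) = 28*(-123) = -3444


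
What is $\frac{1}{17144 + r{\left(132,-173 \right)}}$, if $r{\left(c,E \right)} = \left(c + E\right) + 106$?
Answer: $\frac{1}{17209} \approx 5.8109 \cdot 10^{-5}$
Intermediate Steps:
$r{\left(c,E \right)} = 106 + E + c$ ($r{\left(c,E \right)} = \left(E + c\right) + 106 = 106 + E + c$)
$\frac{1}{17144 + r{\left(132,-173 \right)}} = \frac{1}{17144 + \left(106 - 173 + 132\right)} = \frac{1}{17144 + 65} = \frac{1}{17209}$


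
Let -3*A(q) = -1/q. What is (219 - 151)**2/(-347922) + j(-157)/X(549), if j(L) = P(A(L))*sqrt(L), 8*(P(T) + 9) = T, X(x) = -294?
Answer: -136/10233 + 33913*I*sqrt(157)/1107792 ≈ -0.01329 + 0.38358*I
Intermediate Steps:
A(q) = 1/(3*q) (A(q) = -(-1)/(3*q) = 1/(3*q))
P(T) = -9 + T/8
j(L) = sqrt(L)*(-9 + 1/(24*L)) (j(L) = (-9 + (1/(3*L))/8)*sqrt(L) = (-9 + 1/(24*L))*sqrt(L) = sqrt(L)*(-9 + 1/(24*L)))
(219 - 151)**2/(-347922) + j(-157)/X(549) = (219 - 151)**2/(-347922) + ((1 - 216*(-157))/(24*sqrt(-157)))/(-294) = 68**2*(-1/347922) + ((-I*sqrt(157)/157)*(1 + 33912)/24)*(-1/294) = 4624*(-1/347922) + ((1/24)*(-I*sqrt(157)/157)*33913)*(-1/294) = -136/10233 - 33913*I*sqrt(157)/3768*(-1/294) = -136/10233 + 33913*I*sqrt(157)/1107792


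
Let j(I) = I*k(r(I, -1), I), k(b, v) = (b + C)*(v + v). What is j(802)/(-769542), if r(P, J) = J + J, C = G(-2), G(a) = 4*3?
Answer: -6432040/384771 ≈ -16.717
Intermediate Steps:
G(a) = 12
C = 12
r(P, J) = 2*J
k(b, v) = 2*v*(12 + b) (k(b, v) = (b + 12)*(v + v) = (12 + b)*(2*v) = 2*v*(12 + b))
j(I) = 20*I² (j(I) = I*(2*I*(12 + 2*(-1))) = I*(2*I*(12 - 2)) = I*(2*I*10) = I*(20*I) = 20*I²)
j(802)/(-769542) = (20*802²)/(-769542) = (20*643204)*(-1/769542) = 12864080*(-1/769542) = -6432040/384771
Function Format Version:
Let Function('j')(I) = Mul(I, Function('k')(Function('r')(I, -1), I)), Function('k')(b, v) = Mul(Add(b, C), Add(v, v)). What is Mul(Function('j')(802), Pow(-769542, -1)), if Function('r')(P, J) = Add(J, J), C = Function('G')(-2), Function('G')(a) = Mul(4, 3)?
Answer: Rational(-6432040, 384771) ≈ -16.717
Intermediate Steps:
Function('G')(a) = 12
C = 12
Function('r')(P, J) = Mul(2, J)
Function('k')(b, v) = Mul(2, v, Add(12, b)) (Function('k')(b, v) = Mul(Add(b, 12), Add(v, v)) = Mul(Add(12, b), Mul(2, v)) = Mul(2, v, Add(12, b)))
Function('j')(I) = Mul(20, Pow(I, 2)) (Function('j')(I) = Mul(I, Mul(2, I, Add(12, Mul(2, -1)))) = Mul(I, Mul(2, I, Add(12, -2))) = Mul(I, Mul(2, I, 10)) = Mul(I, Mul(20, I)) = Mul(20, Pow(I, 2)))
Mul(Function('j')(802), Pow(-769542, -1)) = Mul(Mul(20, Pow(802, 2)), Pow(-769542, -1)) = Mul(Mul(20, 643204), Rational(-1, 769542)) = Mul(12864080, Rational(-1, 769542)) = Rational(-6432040, 384771)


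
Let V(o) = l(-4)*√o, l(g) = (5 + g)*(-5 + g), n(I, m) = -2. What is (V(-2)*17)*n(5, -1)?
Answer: 306*I*√2 ≈ 432.75*I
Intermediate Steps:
l(g) = (-5 + g)*(5 + g)
V(o) = -9*√o (V(o) = (-25 + (-4)²)*√o = (-25 + 16)*√o = -9*√o)
(V(-2)*17)*n(5, -1) = (-9*I*√2*17)*(-2) = -153*I*√2*(-2) = 306*I*√2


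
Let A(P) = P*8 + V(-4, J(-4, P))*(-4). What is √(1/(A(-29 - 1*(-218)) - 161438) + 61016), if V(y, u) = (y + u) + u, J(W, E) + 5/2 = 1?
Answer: √1560018672410566/159898 ≈ 247.01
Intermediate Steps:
J(W, E) = -3/2 (J(W, E) = -5/2 + 1 = -3/2)
V(y, u) = y + 2*u (V(y, u) = (u + y) + u = y + 2*u)
A(P) = 28 + 8*P (A(P) = P*8 + (-4 + 2*(-3/2))*(-4) = 8*P + (-4 - 3)*(-4) = 8*P - 7*(-4) = 8*P + 28 = 28 + 8*P)
√(1/(A(-29 - 1*(-218)) - 161438) + 61016) = √(1/((28 + 8*(-29 - 1*(-218))) - 161438) + 61016) = √(1/((28 + 8*(-29 + 218)) - 161438) + 61016) = √(1/((28 + 8*189) - 161438) + 61016) = √(1/((28 + 1512) - 161438) + 61016) = √(1/(1540 - 161438) + 61016) = √(1/(-159898) + 61016) = √(-1/159898 + 61016) = √(9756336367/159898) = √1560018672410566/159898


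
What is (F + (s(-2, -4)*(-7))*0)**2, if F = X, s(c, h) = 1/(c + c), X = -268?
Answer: 71824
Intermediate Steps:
s(c, h) = 1/(2*c)
F = -268
(F + (s(-2, -4)*(-7))*0)**2 = (-268 + (((1/2)/(-2))*(-7))*0)**2 = (-268 + (((1/2)*(-1/2))*(-7))*0)**2 = (-268 - 1/4*(-7)*0)**2 = (-268 + (7/4)*0)**2 = (-268 + 0)**2 = (-268)**2 = 71824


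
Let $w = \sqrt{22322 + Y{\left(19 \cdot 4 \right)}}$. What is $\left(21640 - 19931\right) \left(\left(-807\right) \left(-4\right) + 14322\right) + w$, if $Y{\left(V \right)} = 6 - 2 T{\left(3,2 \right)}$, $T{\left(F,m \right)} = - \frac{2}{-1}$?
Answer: $29992950 + 2 \sqrt{5581} \approx 2.9993 \cdot 10^{7}$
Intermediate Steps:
$T{\left(F,m \right)} = 2$ ($T{\left(F,m \right)} = \left(-2\right) \left(-1\right) = 2$)
$Y{\left(V \right)} = 2$ ($Y{\left(V \right)} = 6 - 4 = 2$)
$w = 2 \sqrt{5581}$ ($w = \sqrt{22322 + 2} = \sqrt{22324} = 2 \sqrt{5581} \approx 149.41$)
$\left(21640 - 19931\right) \left(\left(-807\right) \left(-4\right) + 14322\right) + w = \left(21640 - 19931\right) \left(\left(-807\right) \left(-4\right) + 14322\right) + 2 \sqrt{5581} = 1709 \left(3228 + 14322\right) + 2 \sqrt{5581} = 1709 \cdot 17550 + 2 \sqrt{5581} = 29992950 + 2 \sqrt{5581}$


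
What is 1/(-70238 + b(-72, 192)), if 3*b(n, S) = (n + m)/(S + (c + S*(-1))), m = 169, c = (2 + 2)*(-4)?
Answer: -48/3371521 ≈ -1.4237e-5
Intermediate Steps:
c = -16 (c = 4*(-4) = -16)
b(n, S) = -169/48 - n/48 (b(n, S) = ((n + 169)/(S + (-16 + S*(-1))))/3 = ((169 + n)/(S + (-16 - S)))/3 = ((169 + n)/(-16))/3 = ((169 + n)*(-1/16))/3 = (-169/16 - n/16)/3 = -169/48 - n/48)
1/(-70238 + b(-72, 192)) = 1/(-70238 + (-169/48 - 1/48*(-72))) = 1/(-70238 + (-169/48 + 3/2)) = 1/(-70238 - 97/48) = 1/(-3371521/48) = -48/3371521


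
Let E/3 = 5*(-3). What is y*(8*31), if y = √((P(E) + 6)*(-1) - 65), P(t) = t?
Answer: 248*I*√26 ≈ 1264.6*I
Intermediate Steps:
E = -45 (E = 3*(5*(-3)) = 3*(-15) = -45)
y = I*√26 (y = √((-45 + 6)*(-1) - 65) = √(-39*(-1) - 65) = √(39 - 65) = √(-26) = I*√26 ≈ 5.099*I)
y*(8*31) = (I*√26)*(8*31) = (I*√26)*248 = 248*I*√26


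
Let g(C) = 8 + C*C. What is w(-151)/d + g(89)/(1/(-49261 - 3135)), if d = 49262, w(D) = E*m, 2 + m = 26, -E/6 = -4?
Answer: -10232896830516/24631 ≈ -4.1545e+8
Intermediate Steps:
E = 24 (E = -6*(-4) = 24)
m = 24 (m = -2 + 26 = 24)
w(D) = 576 (w(D) = 24*24 = 576)
g(C) = 8 + C²
w(-151)/d + g(89)/(1/(-49261 - 3135)) = 576/49262 + (8 + 89²)/(1/(-49261 - 3135)) = 576*(1/49262) + (8 + 7921)/(1/(-52396)) = 288/24631 + 7929/(-1/52396) = 288/24631 + 7929*(-52396) = 288/24631 - 415447884 = -10232896830516/24631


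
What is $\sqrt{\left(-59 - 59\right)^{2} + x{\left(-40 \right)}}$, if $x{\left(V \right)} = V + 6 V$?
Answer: $6 \sqrt{379} \approx 116.81$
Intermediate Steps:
$x{\left(V \right)} = 7 V$
$\sqrt{\left(-59 - 59\right)^{2} + x{\left(-40 \right)}} = \sqrt{\left(-59 - 59\right)^{2} + 7 \left(-40\right)} = \sqrt{\left(-118\right)^{2} - 280} = \sqrt{13924 - 280} = \sqrt{13644} = 6 \sqrt{379}$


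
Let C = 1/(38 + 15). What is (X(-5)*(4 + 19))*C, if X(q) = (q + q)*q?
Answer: 1150/53 ≈ 21.698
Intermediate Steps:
C = 1/53 ≈ 0.018868
X(q) = 2*q**2 (X(q) = (2*q)*q = 2*q**2)
(X(-5)*(4 + 19))*C = ((2*(-5)**2)*(4 + 19))*(1/53) = ((2*25)*23)*(1/53) = (50*23)*(1/53) = 1150*(1/53) = 1150/53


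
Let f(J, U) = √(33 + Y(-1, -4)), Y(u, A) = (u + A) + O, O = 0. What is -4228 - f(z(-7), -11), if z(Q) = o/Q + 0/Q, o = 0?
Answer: -4228 - 2*√7 ≈ -4233.3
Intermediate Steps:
z(Q) = 0 (z(Q) = 0/Q + 0/Q = 0 + 0 = 0)
Y(u, A) = A + u (Y(u, A) = (u + A) + 0 = (A + u) + 0 = A + u)
f(J, U) = 2*√7 (f(J, U) = √(33 + (-4 - 1)) = √(33 - 5) = √28 = 2*√7)
-4228 - f(z(-7), -11) = -4228 - 2*√7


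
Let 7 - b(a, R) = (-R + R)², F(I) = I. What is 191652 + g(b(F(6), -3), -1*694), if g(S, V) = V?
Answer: 190958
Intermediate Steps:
b(a, R) = 7 (b(a, R) = 7 - (-R + R)² = 7 - 1*0² = 7 - 1*0 = 7 + 0 = 7)
191652 + g(b(F(6), -3), -1*694) = 191652 - 1*694 = 191652 - 694 = 190958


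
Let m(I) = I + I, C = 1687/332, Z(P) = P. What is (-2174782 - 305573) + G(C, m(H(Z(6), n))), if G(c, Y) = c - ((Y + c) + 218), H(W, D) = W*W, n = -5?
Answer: -2480645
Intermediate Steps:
H(W, D) = W²
C = 1687/332 (C = 1687*(1/332) = 1687/332 ≈ 5.0813)
m(I) = 2*I
G(c, Y) = -218 - Y (G(c, Y) = c - (218 + Y + c) = c + (-218 - Y - c) = -218 - Y)
(-2174782 - 305573) + G(C, m(H(Z(6), n))) = (-2174782 - 305573) + (-218 - 2*6²) = -2480355 + (-218 - 2*36) = -2480355 + (-218 - 1*72) = -2480355 + (-218 - 72) = -2480355 - 290 = -2480645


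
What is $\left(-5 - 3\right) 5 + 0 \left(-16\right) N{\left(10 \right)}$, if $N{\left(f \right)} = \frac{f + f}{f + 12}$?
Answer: $-40$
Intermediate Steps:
$N{\left(f \right)} = \frac{2 f}{12 + f}$
$\left(-5 - 3\right) 5 + 0 \left(-16\right) N{\left(10 \right)} = \left(-5 - 3\right) 5 + 0 \left(-16\right) 2 \cdot 10 \frac{1}{12 + 10} = \left(-8\right) 5 + 0 \cdot 2 \cdot 10 \cdot \frac{1}{22} = -40 + 0 \cdot 2 \cdot 10 \cdot \frac{1}{22} = -40 + 0 \cdot \frac{10}{11} = -40 + 0 = -40$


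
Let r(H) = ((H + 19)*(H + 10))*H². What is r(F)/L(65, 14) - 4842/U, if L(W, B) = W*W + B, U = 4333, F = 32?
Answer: 1053723514/2040843 ≈ 516.32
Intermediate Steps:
r(H) = H²*(10 + H)*(19 + H) (r(H) = ((19 + H)*(10 + H))*H² = ((10 + H)*(19 + H))*H² = H²*(10 + H)*(19 + H))
L(W, B) = B + W² (L(W, B) = W² + B = B + W²)
r(F)/L(65, 14) - 4842/U = (32²*(190 + 32² + 29*32))/(14 + 65²) - 4842/4333 = (1024*(190 + 1024 + 928))/(14 + 4225) - 4842*1/4333 = (1024*2142)/4239 - 4842/4333 = 2193408*(1/4239) - 4842/4333 = 243712/471 - 4842/4333 = 1053723514/2040843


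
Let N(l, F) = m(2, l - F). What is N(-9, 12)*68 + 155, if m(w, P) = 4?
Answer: 427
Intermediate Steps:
N(l, F) = 4
N(-9, 12)*68 + 155 = 4*68 + 155 = 272 + 155 = 427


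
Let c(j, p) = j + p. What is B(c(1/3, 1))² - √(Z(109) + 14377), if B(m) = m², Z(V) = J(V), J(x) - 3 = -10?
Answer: 256/81 - √14370 ≈ -116.71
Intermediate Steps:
J(x) = -7 (J(x) = 3 - 10 = -7)
Z(V) = -7
B(c(1/3, 1))² - √(Z(109) + 14377) = ((1/3 + 1)²)² - √(-7 + 14377) = ((⅓ + 1)²)² - √14370 = ((4/3)²)² - √14370 = (16/9)² - √14370 = 256/81 - √14370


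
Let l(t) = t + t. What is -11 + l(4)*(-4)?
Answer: -43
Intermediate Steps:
l(t) = 2*t
-11 + l(4)*(-4) = -11 + (2*4)*(-4) = -11 + 8*(-4) = -11 - 32 = -43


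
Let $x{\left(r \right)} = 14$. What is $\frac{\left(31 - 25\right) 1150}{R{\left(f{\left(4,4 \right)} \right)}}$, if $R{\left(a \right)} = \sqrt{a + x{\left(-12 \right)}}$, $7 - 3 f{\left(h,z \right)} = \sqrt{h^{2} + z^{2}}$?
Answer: $\frac{6900 \sqrt{3}}{\sqrt{49 - 4 \sqrt{2}}} \approx 1815.3$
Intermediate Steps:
$f{\left(h,z \right)} = \frac{7}{3} - \frac{\sqrt{h^{2} + z^{2}}}{3}$
$R{\left(a \right)} = \sqrt{14 + a}$ ($R{\left(a \right)} = \sqrt{a + 14} = \sqrt{14 + a}$)
$\frac{\left(31 - 25\right) 1150}{R{\left(f{\left(4,4 \right)} \right)}} = \frac{\left(31 - 25\right) 1150}{\sqrt{14 + \left(\frac{7}{3} - \frac{\sqrt{4^{2} + 4^{2}}}{3}\right)}} = \frac{6 \cdot 1150}{\sqrt{14 + \left(\frac{7}{3} - \frac{\sqrt{16 + 16}}{3}\right)}} = \frac{6900}{\sqrt{14 + \left(\frac{7}{3} - \frac{\sqrt{32}}{3}\right)}} = \frac{6900}{\sqrt{14 + \left(\frac{7}{3} - \frac{4 \sqrt{2}}{3}\right)}} = \frac{6900}{\sqrt{\frac{49}{3} - \frac{4 \sqrt{2}}{3}}}$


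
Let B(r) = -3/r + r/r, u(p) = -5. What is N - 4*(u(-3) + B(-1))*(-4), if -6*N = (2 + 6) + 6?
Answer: -55/3 ≈ -18.333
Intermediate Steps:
B(r) = 1 - 3/r (B(r) = -3/r + 1 = 1 - 3/r)
N = -7/3 (N = -((2 + 6) + 6)/6 = -(8 + 6)/6 = -⅙*14 = -7/3 ≈ -2.3333)
N - 4*(u(-3) + B(-1))*(-4) = -7/3 - 4*(-5 + (-3 - 1)/(-1))*(-4) = -7/3 - 4*(-5 - 1*(-4))*(-4) = -7/3 - 4*(-5 + 4)*(-4) = -7/3 - 4*(-1)*(-4) = -7/3 + 4*(-4) = -7/3 - 16 = -55/3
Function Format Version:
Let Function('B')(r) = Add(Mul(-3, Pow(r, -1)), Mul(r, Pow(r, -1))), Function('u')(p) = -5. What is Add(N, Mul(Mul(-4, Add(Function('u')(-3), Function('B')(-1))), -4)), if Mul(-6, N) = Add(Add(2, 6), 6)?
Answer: Rational(-55, 3) ≈ -18.333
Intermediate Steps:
Function('B')(r) = Add(1, Mul(-3, Pow(r, -1))) (Function('B')(r) = Add(Mul(-3, Pow(r, -1)), 1) = Add(1, Mul(-3, Pow(r, -1))))
N = Rational(-7, 3) (N = Mul(Rational(-1, 6), Add(Add(2, 6), 6)) = Mul(Rational(-1, 6), Add(8, 6)) = Mul(Rational(-1, 6), 14) = Rational(-7, 3) ≈ -2.3333)
Add(N, Mul(Mul(-4, Add(Function('u')(-3), Function('B')(-1))), -4)) = Add(Rational(-7, 3), Mul(Mul(-4, Add(-5, Mul(Pow(-1, -1), Add(-3, -1)))), -4)) = Add(Rational(-7, 3), Mul(Mul(-4, Add(-5, Mul(-1, -4))), -4)) = Add(Rational(-7, 3), Mul(Mul(-4, Add(-5, 4)), -4)) = Add(Rational(-7, 3), Mul(Mul(-4, -1), -4)) = Add(Rational(-7, 3), Mul(4, -4)) = Add(Rational(-7, 3), -16) = Rational(-55, 3)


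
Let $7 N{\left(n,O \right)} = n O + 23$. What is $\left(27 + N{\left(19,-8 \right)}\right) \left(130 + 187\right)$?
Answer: $\frac{19020}{7} \approx 2717.1$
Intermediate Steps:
$N{\left(n,O \right)} = \frac{23}{7} + \frac{O n}{7}$ ($N{\left(n,O \right)} = \frac{n O + 23}{7} = \frac{O n + 23}{7} = \frac{23 + O n}{7} = \frac{23}{7} + \frac{O n}{7}$)
$\left(27 + N{\left(19,-8 \right)}\right) \left(130 + 187\right) = \left(27 + \left(\frac{23}{7} + \frac{1}{7} \left(-8\right) 19\right)\right) \left(130 + 187\right) = \left(27 + \left(\frac{23}{7} - \frac{152}{7}\right)\right) 317 = \left(27 - \frac{129}{7}\right) 317 = \frac{60}{7} \cdot 317 = \frac{19020}{7}$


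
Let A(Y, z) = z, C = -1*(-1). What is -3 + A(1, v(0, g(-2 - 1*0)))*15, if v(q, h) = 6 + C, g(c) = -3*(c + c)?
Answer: 102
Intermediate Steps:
C = 1
g(c) = -6*c
v(q, h) = 7 (v(q, h) = 6 + 1 = 7)
-3 + A(1, v(0, g(-2 - 1*0)))*15 = -3 + 7*15 = -3 + 105 = 102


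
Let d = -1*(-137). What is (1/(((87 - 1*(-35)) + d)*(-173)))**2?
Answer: 1/2007667249 ≈ 4.9809e-10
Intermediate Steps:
d = 137
(1/(((87 - 1*(-35)) + d)*(-173)))**2 = (1/(((87 - 1*(-35)) + 137)*(-173)))**2 = (-1/173/((87 + 35) + 137))**2 = (-1/173/(122 + 137))**2 = (-1/173/259)**2 = ((1/259)*(-1/173))**2 = (-1/44807)**2 = 1/2007667249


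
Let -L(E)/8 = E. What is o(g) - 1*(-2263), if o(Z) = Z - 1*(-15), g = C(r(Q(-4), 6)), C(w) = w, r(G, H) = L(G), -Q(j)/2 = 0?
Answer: 2278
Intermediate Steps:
L(E) = -8*E
Q(j) = 0 (Q(j) = -2*0 = 0)
r(G, H) = -8*G
g = 0 (g = -8*0 = 0)
o(Z) = 15 + Z (o(Z) = Z + 15 = 15 + Z)
o(g) - 1*(-2263) = (15 + 0) - 1*(-2263) = 15 + 2263 = 2278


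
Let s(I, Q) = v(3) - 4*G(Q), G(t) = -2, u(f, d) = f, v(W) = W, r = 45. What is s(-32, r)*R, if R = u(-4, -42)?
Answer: -44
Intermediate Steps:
R = -4
s(I, Q) = 11 (s(I, Q) = 3 - 4*(-2) = 3 + 8 = 11)
s(-32, r)*R = 11*(-4) = -44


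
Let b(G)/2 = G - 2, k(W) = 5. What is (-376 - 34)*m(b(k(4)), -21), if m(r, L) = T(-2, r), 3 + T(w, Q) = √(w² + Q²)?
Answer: 1230 - 820*√10 ≈ -1363.1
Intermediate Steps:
T(w, Q) = -3 + √(Q² + w²) (T(w, Q) = -3 + √(w² + Q²) = -3 + √(Q² + w²))
b(G) = -4 + 2*G (b(G) = 2*(G - 2) = 2*(-2 + G) = -4 + 2*G)
m(r, L) = -3 + √(4 + r²) (m(r, L) = -3 + √(r² + (-2)²) = -3 + √(r² + 4) = -3 + √(4 + r²))
(-376 - 34)*m(b(k(4)), -21) = (-376 - 34)*(-3 + √(4 + (-4 + 2*5)²)) = -410*(-3 + √(4 + (-4 + 10)²)) = -410*(-3 + √(4 + 6²)) = -410*(-3 + √(4 + 36)) = -410*(-3 + √40) = -410*(-3 + 2*√10) = 1230 - 820*√10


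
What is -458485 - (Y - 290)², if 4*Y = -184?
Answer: -571381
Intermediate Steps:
Y = -46 (Y = (¼)*(-184) = -46)
-458485 - (Y - 290)² = -458485 - (-46 - 290)² = -458485 - 1*(-336)² = -458485 - 1*112896 = -458485 - 112896 = -571381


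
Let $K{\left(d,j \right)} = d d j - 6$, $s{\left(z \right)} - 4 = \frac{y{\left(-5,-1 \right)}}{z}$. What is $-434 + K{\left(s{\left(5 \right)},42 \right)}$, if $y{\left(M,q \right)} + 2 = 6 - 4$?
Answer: $232$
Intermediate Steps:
$y{\left(M,q \right)} = 0$ ($y{\left(M,q \right)} = -2 + \left(6 - 4\right) = -2 + 2 = 0$)
$s{\left(z \right)} = 4$ ($s{\left(z \right)} = 4 + \frac{0}{z} = 4 + 0 = 4$)
$K{\left(d,j \right)} = -6 + j d^{2}$ ($K{\left(d,j \right)} = d^{2} j - 6 = j d^{2} - 6 = -6 + j d^{2}$)
$-434 + K{\left(s{\left(5 \right)},42 \right)} = -434 - \left(6 - 42 \cdot 4^{2}\right) = -434 + \left(-6 + 42 \cdot 16\right) = -434 + \left(-6 + 672\right) = -434 + 666 = 232$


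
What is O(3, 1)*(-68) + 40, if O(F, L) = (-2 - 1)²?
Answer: -572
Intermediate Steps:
O(F, L) = 9 (O(F, L) = (-3)² = 9)
O(3, 1)*(-68) + 40 = 9*(-68) + 40 = -612 + 40 = -572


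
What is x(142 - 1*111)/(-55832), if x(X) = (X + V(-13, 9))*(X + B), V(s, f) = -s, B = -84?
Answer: 583/13958 ≈ 0.041768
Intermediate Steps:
x(X) = (-84 + X)*(13 + X) (x(X) = (X - 1*(-13))*(X - 84) = (X + 13)*(-84 + X) = (13 + X)*(-84 + X) = (-84 + X)*(13 + X))
x(142 - 1*111)/(-55832) = (-1092 + (142 - 1*111)² - 71*(142 - 1*111))/(-55832) = (-1092 + (142 - 111)² - 71*(142 - 111))*(-1/55832) = (-1092 + 31² - 71*31)*(-1/55832) = (-1092 + 961 - 2201)*(-1/55832) = -2332*(-1/55832) = 583/13958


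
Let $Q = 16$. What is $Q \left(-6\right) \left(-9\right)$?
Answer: $864$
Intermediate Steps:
$Q \left(-6\right) \left(-9\right) = 16 \left(-6\right) \left(-9\right) = \left(-96\right) \left(-9\right) = 864$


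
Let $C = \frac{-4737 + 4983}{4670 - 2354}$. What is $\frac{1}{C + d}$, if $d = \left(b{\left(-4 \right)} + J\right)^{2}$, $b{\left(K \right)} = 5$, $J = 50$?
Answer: $\frac{386}{1167691} \approx 0.00033057$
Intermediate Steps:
$C = \frac{41}{386}$ ($C = \frac{246}{2316} = 246 \cdot \frac{1}{2316} = \frac{41}{386} \approx 0.10622$)
$d = 3025$ ($d = \left(5 + 50\right)^{2} = 55^{2} = 3025$)
$\frac{1}{C + d} = \frac{1}{\frac{41}{386} + 3025} = \frac{1}{\frac{1167691}{386}} = \frac{386}{1167691}$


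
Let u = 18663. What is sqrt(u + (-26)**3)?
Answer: sqrt(1087) ≈ 32.970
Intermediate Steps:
sqrt(u + (-26)**3) = sqrt(18663 + (-26)**3) = sqrt(18663 - 17576) = sqrt(1087)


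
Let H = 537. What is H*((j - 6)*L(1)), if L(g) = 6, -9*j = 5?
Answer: -21122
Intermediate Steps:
j = -5/9 (j = -⅑*5 = -5/9 ≈ -0.55556)
H*((j - 6)*L(1)) = 537*((-5/9 - 6)*6) = 537*(-59/9*6) = 537*(-118/3) = -21122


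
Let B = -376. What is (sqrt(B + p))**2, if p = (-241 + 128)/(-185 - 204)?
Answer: -146151/389 ≈ -375.71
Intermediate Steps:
p = 113/389 (p = -113/(-389) = -113*(-1/389) = 113/389 ≈ 0.29049)
(sqrt(B + p))**2 = (sqrt(-376 + 113/389))**2 = (sqrt(-146151/389))**2 = (3*I*sqrt(6316971)/389)**2 = -146151/389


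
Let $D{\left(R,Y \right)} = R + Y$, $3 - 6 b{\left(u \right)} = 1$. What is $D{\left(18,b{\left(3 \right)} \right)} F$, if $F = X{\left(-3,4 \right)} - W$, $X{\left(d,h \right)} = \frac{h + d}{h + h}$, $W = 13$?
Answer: $- \frac{5665}{24} \approx -236.04$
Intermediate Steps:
$b{\left(u \right)} = \frac{1}{3}$ ($b{\left(u \right)} = \frac{1}{2} - \frac{1}{6} = \frac{1}{3}$)
$X{\left(d,h \right)} = \frac{d + h}{2 h}$
$F = - \frac{103}{8}$ ($F = \frac{-3 + 4}{2 \cdot 4} - 13 = \frac{1}{2} \cdot \frac{1}{4} \cdot 1 - 13 = \frac{1}{8} - 13 = - \frac{103}{8} \approx -12.875$)
$D{\left(18,b{\left(3 \right)} \right)} F = \left(18 + \frac{1}{3}\right) \left(- \frac{103}{8}\right) = \frac{55}{3} \left(- \frac{103}{8}\right) = - \frac{5665}{24}$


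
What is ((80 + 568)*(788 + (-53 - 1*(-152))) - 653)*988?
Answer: 567233524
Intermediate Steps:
((80 + 568)*(788 + (-53 - 1*(-152))) - 653)*988 = (648*(788 + (-53 + 152)) - 653)*988 = (648*(788 + 99) - 653)*988 = (648*887 - 653)*988 = (574776 - 653)*988 = 574123*988 = 567233524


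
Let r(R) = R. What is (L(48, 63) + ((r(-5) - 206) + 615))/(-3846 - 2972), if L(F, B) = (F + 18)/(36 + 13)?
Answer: -9931/167041 ≈ -0.059452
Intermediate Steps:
L(F, B) = 18/49 + F/49 (L(F, B) = (18 + F)/49 = (18 + F)*(1/49) = 18/49 + F/49)
(L(48, 63) + ((r(-5) - 206) + 615))/(-3846 - 2972) = ((18/49 + (1/49)*48) + ((-5 - 206) + 615))/(-3846 - 2972) = ((18/49 + 48/49) + (-211 + 615))/(-6818) = (66/49 + 404)*(-1/6818) = (19862/49)*(-1/6818) = -9931/167041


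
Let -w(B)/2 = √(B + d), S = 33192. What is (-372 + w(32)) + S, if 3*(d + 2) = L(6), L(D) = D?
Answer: 32820 - 8*√2 ≈ 32809.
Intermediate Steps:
d = 0 (d = -2 + (⅓)*6 = -2 + 2 = 0)
w(B) = -2*√B (w(B) = -2*√(B + 0) = -2*√B)
(-372 + w(32)) + S = (-372 - 8*√2) + 33192 = 32820 - 8*√2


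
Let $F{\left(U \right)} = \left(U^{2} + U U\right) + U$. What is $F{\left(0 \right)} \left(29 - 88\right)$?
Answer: $0$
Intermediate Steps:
$F{\left(U \right)} = U + 2 U^{2}$ ($F{\left(U \right)} = \left(U^{2} + U^{2}\right) + U = 2 U^{2} + U = U + 2 U^{2}$)
$F{\left(0 \right)} \left(29 - 88\right) = 0 \left(1 + 2 \cdot 0\right) \left(29 - 88\right) = 0 \left(1 + 0\right) \left(-59\right) = 0 \cdot 1 \left(-59\right) = 0 \left(-59\right) = 0$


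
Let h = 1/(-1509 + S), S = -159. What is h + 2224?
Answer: 3709631/1668 ≈ 2224.0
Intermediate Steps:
h = -1/1668 (h = 1/(-1509 - 159) = 1/(-1668) = -1/1668 ≈ -0.00059952)
h + 2224 = -1/1668 + 2224 = 3709631/1668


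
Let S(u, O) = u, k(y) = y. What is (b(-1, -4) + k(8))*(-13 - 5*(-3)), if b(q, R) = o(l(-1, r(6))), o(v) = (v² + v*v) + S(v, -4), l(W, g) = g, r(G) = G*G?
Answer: 5272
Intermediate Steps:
r(G) = G²
o(v) = v + 2*v² (o(v) = (v² + v*v) + v = (v² + v²) + v = 2*v² + v = v + 2*v²)
b(q, R) = 2628 (b(q, R) = 6²*(1 + 2*6²) = 36*(1 + 2*36) = 36*(1 + 72) = 36*73 = 2628)
(b(-1, -4) + k(8))*(-13 - 5*(-3)) = (2628 + 8)*(-13 - 5*(-3)) = 2636*(-13 - 1*(-15)) = 2636*(-13 + 15) = 2636*2 = 5272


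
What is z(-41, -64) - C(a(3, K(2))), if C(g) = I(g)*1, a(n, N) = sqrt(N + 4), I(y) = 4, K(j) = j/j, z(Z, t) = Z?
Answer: -45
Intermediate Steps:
K(j) = 1
a(n, N) = sqrt(4 + N)
C(g) = 4 (C(g) = 4*1 = 4)
z(-41, -64) - C(a(3, K(2))) = -41 - 1*4 = -41 - 4 = -45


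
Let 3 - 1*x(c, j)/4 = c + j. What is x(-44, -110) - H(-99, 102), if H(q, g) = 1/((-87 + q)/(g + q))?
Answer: 38937/62 ≈ 628.02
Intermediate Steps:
x(c, j) = 12 - 4*c - 4*j (x(c, j) = 12 - 4*(c + j) = 12 + (-4*c - 4*j) = 12 - 4*c - 4*j)
H(q, g) = (g + q)/(-87 + q) (H(q, g) = 1/((-87 + q)/(g + q)) = (g + q)/(-87 + q))
x(-44, -110) - H(-99, 102) = (12 - 4*(-44) - 4*(-110)) - (102 - 99)/(-87 - 99) = (12 + 176 + 440) - 3/(-186) = 628 - (-1)*3/186 = 628 - 1*(-1/62) = 628 + 1/62 = 38937/62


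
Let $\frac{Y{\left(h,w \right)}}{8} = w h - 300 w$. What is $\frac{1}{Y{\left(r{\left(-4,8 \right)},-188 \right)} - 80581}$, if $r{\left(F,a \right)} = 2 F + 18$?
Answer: $\frac{1}{355579} \approx 2.8123 \cdot 10^{-6}$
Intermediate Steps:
$r{\left(F,a \right)} = 18 + 2 F$
$Y{\left(h,w \right)} = - 2400 w + 8 h w$ ($Y{\left(h,w \right)} = 8 \left(w h - 300 w\right) = 8 \left(h w - 300 w\right) = 8 \left(- 300 w + h w\right) = - 2400 w + 8 h w$)
$\frac{1}{Y{\left(r{\left(-4,8 \right)},-188 \right)} - 80581} = \frac{1}{8 \left(-188\right) \left(-300 + \left(18 + 2 \left(-4\right)\right)\right) - 80581} = \frac{1}{8 \left(-188\right) \left(-300 + \left(18 - 8\right)\right) - 80581} = \frac{1}{8 \left(-188\right) \left(-300 + 10\right) - 80581} = \frac{1}{8 \left(-188\right) \left(-290\right) - 80581} = \frac{1}{436160 - 80581} = \frac{1}{355579}$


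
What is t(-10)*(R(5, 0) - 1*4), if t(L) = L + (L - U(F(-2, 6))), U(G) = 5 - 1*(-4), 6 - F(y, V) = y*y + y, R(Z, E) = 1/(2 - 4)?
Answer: 261/2 ≈ 130.50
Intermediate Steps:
R(Z, E) = -½ (R(Z, E) = 1/(-2) = -½)
F(y, V) = 6 - y - y² (F(y, V) = 6 - (y*y + y) = 6 - (y² + y) = 6 - (y + y²) = 6 + (-y - y²) = 6 - y - y²)
U(G) = 9 (U(G) = 5 + 4 = 9)
t(L) = -9 + 2*L (t(L) = L + (L - 1*9) = L + (L - 9) = L + (-9 + L) = -9 + 2*L)
t(-10)*(R(5, 0) - 1*4) = (-9 + 2*(-10))*(-½ - 1*4) = (-9 - 20)*(-½ - 4) = -29*(-9/2) = 261/2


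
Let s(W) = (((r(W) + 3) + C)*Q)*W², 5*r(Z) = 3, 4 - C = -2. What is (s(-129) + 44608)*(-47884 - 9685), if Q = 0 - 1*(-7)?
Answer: -334730114704/5 ≈ -6.6946e+10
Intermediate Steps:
C = 6 (C = 4 - 1*(-2) = 4 + 2 = 6)
r(Z) = ⅗ (r(Z) = (⅕)*3 = ⅗)
Q = 7 (Q = 0 + 7 = 7)
s(W) = 336*W²/5 (s(W) = (((⅗ + 3) + 6)*7)*W² = ((18/5 + 6)*7)*W² = ((48/5)*7)*W² = 336*W²/5)
(s(-129) + 44608)*(-47884 - 9685) = ((336/5)*(-129)² + 44608)*(-47884 - 9685) = ((336/5)*16641 + 44608)*(-57569) = (5591376/5 + 44608)*(-57569) = (5814416/5)*(-57569) = -334730114704/5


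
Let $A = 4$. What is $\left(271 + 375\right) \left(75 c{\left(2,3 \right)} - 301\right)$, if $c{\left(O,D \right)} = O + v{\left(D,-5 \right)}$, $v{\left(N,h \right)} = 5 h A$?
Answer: $-4942546$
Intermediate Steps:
$v{\left(N,h \right)} = 20 h$ ($v{\left(N,h \right)} = 5 h 4 = 20 h$)
$c{\left(O,D \right)} = -100 + O$ ($c{\left(O,D \right)} = O + 20 \left(-5\right) = O - 100 = -100 + O$)
$\left(271 + 375\right) \left(75 c{\left(2,3 \right)} - 301\right) = \left(271 + 375\right) \left(75 \left(-100 + 2\right) - 301\right) = 646 \left(75 \left(-98\right) - 301\right) = 646 \left(-7350 - 301\right) = 646 \left(-7651\right) = -4942546$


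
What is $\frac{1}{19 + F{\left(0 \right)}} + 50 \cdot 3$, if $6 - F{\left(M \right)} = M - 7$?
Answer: $\frac{4801}{32} \approx 150.03$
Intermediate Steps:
$F{\left(M \right)} = 13 - M$ ($F{\left(M \right)} = 6 - \left(M - 7\right) = 6 - \left(-7 + M\right) = 13 - M$)
$\frac{1}{19 + F{\left(0 \right)}} + 50 \cdot 3 = \frac{1}{19 + \left(13 - 0\right)} + 50 \cdot 3 = \frac{1}{19 + \left(13 + 0\right)} + 150 = \frac{1}{19 + 13} + 150 = \frac{1}{32} + 150 = \frac{4801}{32}$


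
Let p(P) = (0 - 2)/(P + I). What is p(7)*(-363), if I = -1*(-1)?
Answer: 363/4 ≈ 90.750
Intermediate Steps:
I = 1
p(P) = -2/(1 + P) (p(P) = (0 - 2)/(P + 1) = -2/(1 + P))
p(7)*(-363) = -2/(1 + 7)*(-363) = -2/8*(-363) = -2*1/8*(-363) = -1/4*(-363) = 363/4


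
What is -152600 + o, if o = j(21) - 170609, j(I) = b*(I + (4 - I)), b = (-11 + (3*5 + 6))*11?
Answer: -322769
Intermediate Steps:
b = 110 (b = (-11 + (15 + 6))*11 = (-11 + 21)*11 = 10*11 = 110)
j(I) = 440 (j(I) = 110*(I + (4 - I)) = 110*4 = 440)
o = -170169 (o = 440 - 170609 = -170169)
-152600 + o = -152600 - 170169 = -322769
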